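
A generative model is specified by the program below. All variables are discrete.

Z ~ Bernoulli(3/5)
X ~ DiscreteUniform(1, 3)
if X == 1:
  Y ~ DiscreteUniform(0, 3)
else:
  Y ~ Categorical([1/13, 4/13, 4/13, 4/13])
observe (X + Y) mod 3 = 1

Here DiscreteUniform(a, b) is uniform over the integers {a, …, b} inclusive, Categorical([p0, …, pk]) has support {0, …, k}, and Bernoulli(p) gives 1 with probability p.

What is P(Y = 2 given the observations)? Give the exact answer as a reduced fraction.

P(Y = 2 | obs) = 8/29

Enumerate traces; 8 have nonzero weight after conditioning:
  (Z=0, X=1, Y=0) weight 1/30
  (Z=0, X=1, Y=3) weight 1/30
  (Z=0, X=2, Y=2) weight 8/195
  (Z=0, X=3, Y=1) weight 8/195
  (Z=1, X=1, Y=0) weight 1/20
  (Z=1, X=1, Y=3) weight 1/20
  (Z=1, X=2, Y=2) weight 4/65
  (Z=1, X=3, Y=1) weight 4/65
Group by Y:
  weight(Y=0) = 1/12
  weight(Y=1) = 4/39
  weight(Y=2) = 4/39
  weight(Y=3) = 1/12
Total weight = 1/12 + 4/39 + 4/39 + 1/12 = 29/78
P(Y=0 | obs) = 1/12 / 29/78 = 13/58
P(Y=1 | obs) = 4/39 / 29/78 = 8/29
P(Y=2 | obs) = 4/39 / 29/78 = 8/29
P(Y=3 | obs) = 1/12 / 29/78 = 13/58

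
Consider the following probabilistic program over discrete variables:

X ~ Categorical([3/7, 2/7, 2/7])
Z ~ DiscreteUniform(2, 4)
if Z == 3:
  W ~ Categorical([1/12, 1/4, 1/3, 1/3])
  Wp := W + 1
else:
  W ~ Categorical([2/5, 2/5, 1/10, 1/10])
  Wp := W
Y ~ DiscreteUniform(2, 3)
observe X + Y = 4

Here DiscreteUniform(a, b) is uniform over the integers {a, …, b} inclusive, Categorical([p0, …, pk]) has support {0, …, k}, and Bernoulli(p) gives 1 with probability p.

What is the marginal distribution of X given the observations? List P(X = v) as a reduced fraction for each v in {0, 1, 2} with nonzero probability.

P(X=1) = 1/2, P(X=2) = 1/2

Enumerate traces; 24 have nonzero weight after conditioning:
  (X=1, Z=2, W=0, Y=3) weight 2/105
  (X=1, Z=2, W=1, Y=3) weight 2/105
  (X=1, Z=2, W=2, Y=3) weight 1/210
  (X=1, Z=2, W=3, Y=3) weight 1/210
  (X=1, Z=3, W=0, Y=3) weight 1/252
  (X=1, Z=3, W=1, Y=3) weight 1/84
  (X=1, Z=3, W=2, Y=3) weight 1/63
  (X=1, Z=3, W=3, Y=3) weight 1/63
  (X=2, Z=2, W=0, Y=2) weight 2/105
  … 15 more
Group by X:
  weight(X=1) = 1/7
  weight(X=2) = 1/7
Total weight = 1/7 + 1/7 = 2/7
P(X=1 | obs) = 1/7 / 2/7 = 1/2
P(X=2 | obs) = 1/7 / 2/7 = 1/2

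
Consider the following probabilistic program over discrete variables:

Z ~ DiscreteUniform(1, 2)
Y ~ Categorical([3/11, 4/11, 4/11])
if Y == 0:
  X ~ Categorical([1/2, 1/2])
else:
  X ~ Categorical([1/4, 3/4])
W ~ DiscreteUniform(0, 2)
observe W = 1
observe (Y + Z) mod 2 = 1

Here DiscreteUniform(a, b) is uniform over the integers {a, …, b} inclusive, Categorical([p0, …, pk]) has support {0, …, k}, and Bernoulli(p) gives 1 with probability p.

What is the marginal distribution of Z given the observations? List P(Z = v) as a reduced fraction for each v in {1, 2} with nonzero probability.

Enumerate traces; 6 have nonzero weight after conditioning:
  (Z=1, Y=0, X=0, W=1) weight 1/44
  (Z=1, Y=0, X=1, W=1) weight 1/44
  (Z=1, Y=2, X=0, W=1) weight 1/66
  (Z=1, Y=2, X=1, W=1) weight 1/22
  (Z=2, Y=1, X=0, W=1) weight 1/66
  (Z=2, Y=1, X=1, W=1) weight 1/22
Group by Z:
  weight(Z=1) = 7/66
  weight(Z=2) = 2/33
Total weight = 7/66 + 2/33 = 1/6
P(Z=1 | obs) = 7/66 / 1/6 = 7/11
P(Z=2 | obs) = 2/33 / 1/6 = 4/11

P(Z=1) = 7/11, P(Z=2) = 4/11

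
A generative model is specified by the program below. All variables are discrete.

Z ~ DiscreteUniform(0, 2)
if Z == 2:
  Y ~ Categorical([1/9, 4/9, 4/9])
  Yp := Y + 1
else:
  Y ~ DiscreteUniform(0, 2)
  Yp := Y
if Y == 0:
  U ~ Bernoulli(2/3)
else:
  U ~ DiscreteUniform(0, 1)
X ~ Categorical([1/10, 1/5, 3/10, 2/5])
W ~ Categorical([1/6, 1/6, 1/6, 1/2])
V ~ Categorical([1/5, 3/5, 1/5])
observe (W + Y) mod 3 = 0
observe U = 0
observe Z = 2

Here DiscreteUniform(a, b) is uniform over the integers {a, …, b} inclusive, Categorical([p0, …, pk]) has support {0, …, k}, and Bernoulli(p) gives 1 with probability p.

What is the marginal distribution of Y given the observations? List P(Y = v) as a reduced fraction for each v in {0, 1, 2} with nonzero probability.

Enumerate traces; 48 have nonzero weight after conditioning:
  (Z=2, Y=0, U=0, X=0, W=0, V=0) weight 1/24300
  (Z=2, Y=0, U=0, X=0, W=0, V=1) weight 1/8100
  (Z=2, Y=0, U=0, X=0, W=0, V=2) weight 1/24300
  (Z=2, Y=0, U=0, X=0, W=3, V=0) weight 1/8100
  (Z=2, Y=0, U=0, X=0, W=3, V=1) weight 1/2700
  (Z=2, Y=0, U=0, X=0, W=3, V=2) weight 1/8100
  (Z=2, Y=0, U=0, X=1, W=0, V=0) weight 1/12150
  (Z=2, Y=0, U=0, X=1, W=0, V=1) weight 1/4050
  (Z=2, Y=1, U=0, X=0, W=2, V=0) weight 1/4050
  (Z=2, Y=2, U=0, X=0, W=1, V=0) weight 1/4050
  … 38 more
Group by Y:
  weight(Y=0) = 2/243
  weight(Y=1) = 1/81
  weight(Y=2) = 1/81
Total weight = 2/243 + 1/81 + 1/81 = 8/243
P(Y=0 | obs) = 2/243 / 8/243 = 1/4
P(Y=1 | obs) = 1/81 / 8/243 = 3/8
P(Y=2 | obs) = 1/81 / 8/243 = 3/8

P(Y=0) = 1/4, P(Y=1) = 3/8, P(Y=2) = 3/8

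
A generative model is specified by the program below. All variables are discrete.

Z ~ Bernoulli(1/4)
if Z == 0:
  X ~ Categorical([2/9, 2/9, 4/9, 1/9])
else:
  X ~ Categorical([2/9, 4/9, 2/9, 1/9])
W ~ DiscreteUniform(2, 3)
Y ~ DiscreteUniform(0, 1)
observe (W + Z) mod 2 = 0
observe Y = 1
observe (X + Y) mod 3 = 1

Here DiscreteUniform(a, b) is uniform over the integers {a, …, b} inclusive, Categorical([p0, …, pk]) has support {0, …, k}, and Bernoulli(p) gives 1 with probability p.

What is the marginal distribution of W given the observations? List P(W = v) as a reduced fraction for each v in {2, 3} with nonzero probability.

Enumerate traces; 4 have nonzero weight after conditioning:
  (Z=0, X=0, W=2, Y=1) weight 1/24
  (Z=0, X=3, W=2, Y=1) weight 1/48
  (Z=1, X=0, W=3, Y=1) weight 1/72
  (Z=1, X=3, W=3, Y=1) weight 1/144
Group by W:
  weight(W=2) = 1/16
  weight(W=3) = 1/48
Total weight = 1/16 + 1/48 = 1/12
P(W=2 | obs) = 1/16 / 1/12 = 3/4
P(W=3 | obs) = 1/48 / 1/12 = 1/4

P(W=2) = 3/4, P(W=3) = 1/4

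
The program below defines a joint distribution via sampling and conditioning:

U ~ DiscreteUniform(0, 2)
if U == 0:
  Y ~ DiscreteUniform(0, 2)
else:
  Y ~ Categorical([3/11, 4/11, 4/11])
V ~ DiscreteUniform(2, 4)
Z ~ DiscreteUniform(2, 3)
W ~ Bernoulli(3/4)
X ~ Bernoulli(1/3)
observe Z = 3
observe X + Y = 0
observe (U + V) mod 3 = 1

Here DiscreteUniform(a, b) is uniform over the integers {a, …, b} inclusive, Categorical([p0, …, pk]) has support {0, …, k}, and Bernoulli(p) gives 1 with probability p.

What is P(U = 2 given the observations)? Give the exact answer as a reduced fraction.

P(U = 2 | obs) = 9/29

Enumerate traces; 6 have nonzero weight after conditioning:
  (U=0, Y=0, V=4, Z=3, W=0, X=0) weight 1/324
  (U=0, Y=0, V=4, Z=3, W=1, X=0) weight 1/108
  (U=1, Y=0, V=3, Z=3, W=0, X=0) weight 1/396
  (U=1, Y=0, V=3, Z=3, W=1, X=0) weight 1/132
  (U=2, Y=0, V=2, Z=3, W=0, X=0) weight 1/396
  (U=2, Y=0, V=2, Z=3, W=1, X=0) weight 1/132
Group by U:
  weight(U=0) = 1/81
  weight(U=1) = 1/99
  weight(U=2) = 1/99
Total weight = 1/81 + 1/99 + 1/99 = 29/891
P(U=0 | obs) = 1/81 / 29/891 = 11/29
P(U=1 | obs) = 1/99 / 29/891 = 9/29
P(U=2 | obs) = 1/99 / 29/891 = 9/29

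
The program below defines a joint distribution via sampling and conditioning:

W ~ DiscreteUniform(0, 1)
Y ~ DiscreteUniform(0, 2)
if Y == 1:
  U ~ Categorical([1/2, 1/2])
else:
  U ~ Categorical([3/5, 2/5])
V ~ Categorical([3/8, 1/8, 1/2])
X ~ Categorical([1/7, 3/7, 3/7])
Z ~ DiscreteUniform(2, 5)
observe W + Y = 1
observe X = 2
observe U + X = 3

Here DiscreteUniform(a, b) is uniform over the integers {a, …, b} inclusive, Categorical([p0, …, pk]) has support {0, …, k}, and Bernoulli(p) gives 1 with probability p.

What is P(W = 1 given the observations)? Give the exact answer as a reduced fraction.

P(W = 1 | obs) = 4/9

Enumerate traces; 24 have nonzero weight after conditioning:
  (W=0, Y=1, U=1, V=0, X=2, Z=2) weight 3/896
  (W=0, Y=1, U=1, V=0, X=2, Z=3) weight 3/896
  (W=0, Y=1, U=1, V=0, X=2, Z=4) weight 3/896
  (W=0, Y=1, U=1, V=0, X=2, Z=5) weight 3/896
  (W=0, Y=1, U=1, V=1, X=2, Z=2) weight 1/896
  (W=0, Y=1, U=1, V=1, X=2, Z=3) weight 1/896
  (W=0, Y=1, U=1, V=1, X=2, Z=4) weight 1/896
  (W=0, Y=1, U=1, V=1, X=2, Z=5) weight 1/896
  (W=1, Y=0, U=1, V=0, X=2, Z=2) weight 3/1120
  … 15 more
Group by W:
  weight(W=0) = 1/28
  weight(W=1) = 1/35
Total weight = 1/28 + 1/35 = 9/140
P(W=0 | obs) = 1/28 / 9/140 = 5/9
P(W=1 | obs) = 1/35 / 9/140 = 4/9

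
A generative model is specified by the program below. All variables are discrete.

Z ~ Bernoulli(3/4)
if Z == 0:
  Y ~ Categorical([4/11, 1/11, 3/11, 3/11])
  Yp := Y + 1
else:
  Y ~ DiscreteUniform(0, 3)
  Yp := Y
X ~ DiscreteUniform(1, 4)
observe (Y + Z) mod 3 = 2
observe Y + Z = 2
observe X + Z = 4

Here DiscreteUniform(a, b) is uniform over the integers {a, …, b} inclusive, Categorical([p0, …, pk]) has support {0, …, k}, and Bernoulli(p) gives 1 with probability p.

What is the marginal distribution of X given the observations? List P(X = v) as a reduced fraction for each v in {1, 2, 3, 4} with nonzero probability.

P(X=3) = 11/15, P(X=4) = 4/15

Enumerate traces; 2 have nonzero weight after conditioning:
  (Z=0, Y=2, X=4) weight 3/176
  (Z=1, Y=1, X=3) weight 3/64
Group by X:
  weight(X=3) = 3/64
  weight(X=4) = 3/176
Total weight = 3/64 + 3/176 = 45/704
P(X=3 | obs) = 3/64 / 45/704 = 11/15
P(X=4 | obs) = 3/176 / 45/704 = 4/15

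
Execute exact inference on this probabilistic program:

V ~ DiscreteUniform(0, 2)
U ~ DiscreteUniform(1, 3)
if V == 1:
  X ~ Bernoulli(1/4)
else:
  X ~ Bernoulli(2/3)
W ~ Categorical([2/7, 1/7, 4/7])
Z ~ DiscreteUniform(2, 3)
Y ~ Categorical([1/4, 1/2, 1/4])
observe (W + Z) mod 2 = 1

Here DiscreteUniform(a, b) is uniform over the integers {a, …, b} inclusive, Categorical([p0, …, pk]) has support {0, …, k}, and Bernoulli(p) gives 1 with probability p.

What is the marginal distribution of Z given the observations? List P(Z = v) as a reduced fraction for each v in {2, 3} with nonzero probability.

P(Z=2) = 1/7, P(Z=3) = 6/7

Enumerate traces; 162 have nonzero weight after conditioning:
  (V=0, U=1, X=0, W=0, Z=3, Y=0) weight 1/756
  (V=0, U=1, X=0, W=0, Z=3, Y=1) weight 1/378
  (V=0, U=1, X=0, W=0, Z=3, Y=2) weight 1/756
  (V=0, U=1, X=0, W=1, Z=2, Y=0) weight 1/1512
  (V=0, U=1, X=0, W=1, Z=2, Y=1) weight 1/756
  (V=0, U=1, X=0, W=1, Z=2, Y=2) weight 1/1512
  (V=0, U=1, X=0, W=2, Z=3, Y=0) weight 1/378
  (V=0, U=1, X=0, W=2, Z=3, Y=1) weight 1/189
  … 154 more
Group by Z:
  weight(Z=2) = 1/14
  weight(Z=3) = 3/7
Total weight = 1/14 + 3/7 = 1/2
P(Z=2 | obs) = 1/14 / 1/2 = 1/7
P(Z=3 | obs) = 3/7 / 1/2 = 6/7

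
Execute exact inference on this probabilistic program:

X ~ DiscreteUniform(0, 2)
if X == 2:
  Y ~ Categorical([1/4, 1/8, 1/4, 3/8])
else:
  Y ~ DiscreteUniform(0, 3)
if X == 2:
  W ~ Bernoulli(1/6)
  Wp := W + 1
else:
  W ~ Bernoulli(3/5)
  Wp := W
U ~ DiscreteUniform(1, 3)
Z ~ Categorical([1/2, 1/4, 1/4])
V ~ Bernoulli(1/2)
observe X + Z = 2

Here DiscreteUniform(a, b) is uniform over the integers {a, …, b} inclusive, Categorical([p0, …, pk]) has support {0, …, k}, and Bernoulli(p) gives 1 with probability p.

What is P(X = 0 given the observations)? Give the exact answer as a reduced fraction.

Enumerate traces; 144 have nonzero weight after conditioning:
  (X=0, Y=0, W=0, U=1, Z=2, V=0) weight 1/720
  (X=0, Y=0, W=0, U=1, Z=2, V=1) weight 1/720
  (X=0, Y=0, W=0, U=2, Z=2, V=0) weight 1/720
  (X=0, Y=0, W=0, U=2, Z=2, V=1) weight 1/720
  (X=0, Y=0, W=0, U=3, Z=2, V=0) weight 1/720
  (X=0, Y=0, W=0, U=3, Z=2, V=1) weight 1/720
  (X=0, Y=0, W=1, U=1, Z=2, V=0) weight 1/480
  (X=0, Y=0, W=1, U=1, Z=2, V=1) weight 1/480
  (X=1, Y=0, W=0, U=1, Z=1, V=0) weight 1/720
  (X=2, Y=0, W=0, U=1, Z=0, V=0) weight 5/864
  … 134 more
Group by X:
  weight(X=0) = 1/12
  weight(X=1) = 1/12
  weight(X=2) = 1/6
Total weight = 1/12 + 1/12 + 1/6 = 1/3
P(X=0 | obs) = 1/12 / 1/3 = 1/4
P(X=1 | obs) = 1/12 / 1/3 = 1/4
P(X=2 | obs) = 1/6 / 1/3 = 1/2

P(X = 0 | obs) = 1/4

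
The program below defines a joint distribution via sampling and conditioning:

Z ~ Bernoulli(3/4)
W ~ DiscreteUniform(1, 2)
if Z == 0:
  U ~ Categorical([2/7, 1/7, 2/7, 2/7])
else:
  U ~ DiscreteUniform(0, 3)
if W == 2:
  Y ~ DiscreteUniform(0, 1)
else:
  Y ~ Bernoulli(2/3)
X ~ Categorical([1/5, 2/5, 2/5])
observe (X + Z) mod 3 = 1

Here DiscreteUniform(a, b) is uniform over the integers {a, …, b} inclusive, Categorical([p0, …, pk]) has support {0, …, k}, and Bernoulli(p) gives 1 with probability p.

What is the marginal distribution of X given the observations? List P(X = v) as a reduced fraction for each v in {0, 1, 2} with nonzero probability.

Enumerate traces; 32 have nonzero weight after conditioning:
  (Z=0, W=1, U=0, Y=0, X=1) weight 1/210
  (Z=0, W=1, U=0, Y=1, X=1) weight 1/105
  (Z=0, W=1, U=1, Y=0, X=1) weight 1/420
  (Z=0, W=1, U=1, Y=1, X=1) weight 1/210
  (Z=0, W=1, U=2, Y=0, X=1) weight 1/210
  (Z=0, W=1, U=2, Y=1, X=1) weight 1/105
  (Z=0, W=1, U=3, Y=0, X=1) weight 1/210
  (Z=0, W=1, U=3, Y=1, X=1) weight 1/105
  (Z=1, W=1, U=0, Y=0, X=0) weight 1/160
  … 23 more
Group by X:
  weight(X=0) = 3/20
  weight(X=1) = 1/10
Total weight = 3/20 + 1/10 = 1/4
P(X=0 | obs) = 3/20 / 1/4 = 3/5
P(X=1 | obs) = 1/10 / 1/4 = 2/5

P(X=0) = 3/5, P(X=1) = 2/5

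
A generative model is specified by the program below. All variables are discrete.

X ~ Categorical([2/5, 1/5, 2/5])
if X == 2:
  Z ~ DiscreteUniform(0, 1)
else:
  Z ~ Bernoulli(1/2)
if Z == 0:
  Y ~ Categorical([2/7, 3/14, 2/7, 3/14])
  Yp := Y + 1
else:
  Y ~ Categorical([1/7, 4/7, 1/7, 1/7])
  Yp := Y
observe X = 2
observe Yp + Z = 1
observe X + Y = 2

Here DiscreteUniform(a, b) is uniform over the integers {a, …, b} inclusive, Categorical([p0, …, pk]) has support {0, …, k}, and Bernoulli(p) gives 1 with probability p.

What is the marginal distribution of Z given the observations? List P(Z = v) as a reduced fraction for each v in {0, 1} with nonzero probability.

P(Z=0) = 2/3, P(Z=1) = 1/3

Enumerate traces; 2 have nonzero weight after conditioning:
  (X=2, Z=0, Y=0) weight 2/35
  (X=2, Z=1, Y=0) weight 1/35
Group by Z:
  weight(Z=0) = 2/35
  weight(Z=1) = 1/35
Total weight = 2/35 + 1/35 = 3/35
P(Z=0 | obs) = 2/35 / 3/35 = 2/3
P(Z=1 | obs) = 1/35 / 3/35 = 1/3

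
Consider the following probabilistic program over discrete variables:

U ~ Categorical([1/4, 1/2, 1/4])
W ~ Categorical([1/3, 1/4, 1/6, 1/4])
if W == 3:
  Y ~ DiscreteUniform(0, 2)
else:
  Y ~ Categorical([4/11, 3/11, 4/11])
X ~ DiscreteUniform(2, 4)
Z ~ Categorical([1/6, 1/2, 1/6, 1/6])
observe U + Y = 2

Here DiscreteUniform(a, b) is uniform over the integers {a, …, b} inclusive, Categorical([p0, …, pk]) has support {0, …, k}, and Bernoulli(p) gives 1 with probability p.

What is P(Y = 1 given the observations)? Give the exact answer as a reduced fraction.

Enumerate traces; 144 have nonzero weight after conditioning:
  (U=0, W=0, Y=2, X=2, Z=0) weight 1/594
  (U=0, W=0, Y=2, X=2, Z=1) weight 1/198
  (U=0, W=0, Y=2, X=2, Z=2) weight 1/594
  (U=0, W=0, Y=2, X=2, Z=3) weight 1/594
  (U=0, W=0, Y=2, X=3, Z=0) weight 1/594
  (U=0, W=0, Y=2, X=3, Z=1) weight 1/198
  (U=0, W=0, Y=2, X=3, Z=2) weight 1/594
  (U=0, W=0, Y=2, X=3, Z=3) weight 1/594
  (U=1, W=0, Y=1, X=2, Z=0) weight 1/396
  (U=2, W=0, Y=0, X=2, Z=0) weight 1/594
  … 134 more
Group by Y:
  weight(Y=0) = 47/528
  weight(Y=1) = 19/132
  weight(Y=2) = 47/528
Total weight = 47/528 + 19/132 + 47/528 = 85/264
P(Y=0 | obs) = 47/528 / 85/264 = 47/170
P(Y=1 | obs) = 19/132 / 85/264 = 38/85
P(Y=2 | obs) = 47/528 / 85/264 = 47/170

P(Y = 1 | obs) = 38/85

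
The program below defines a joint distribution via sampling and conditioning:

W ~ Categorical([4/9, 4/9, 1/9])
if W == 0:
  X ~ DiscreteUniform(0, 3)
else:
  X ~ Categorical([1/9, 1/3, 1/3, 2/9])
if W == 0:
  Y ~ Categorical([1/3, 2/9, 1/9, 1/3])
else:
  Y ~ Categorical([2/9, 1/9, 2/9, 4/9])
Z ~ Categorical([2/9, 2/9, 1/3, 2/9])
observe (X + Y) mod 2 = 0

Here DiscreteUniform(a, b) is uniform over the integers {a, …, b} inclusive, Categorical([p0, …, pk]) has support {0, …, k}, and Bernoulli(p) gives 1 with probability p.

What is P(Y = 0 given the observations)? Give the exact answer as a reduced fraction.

Enumerate traces; 96 have nonzero weight after conditioning:
  (W=0, X=0, Y=0, Z=0) weight 2/243
  (W=0, X=0, Y=0, Z=1) weight 2/243
  (W=0, X=0, Y=0, Z=2) weight 1/81
  (W=0, X=0, Y=0, Z=3) weight 2/243
  (W=0, X=0, Y=2, Z=0) weight 2/729
  (W=0, X=0, Y=2, Z=1) weight 2/729
  (W=0, X=0, Y=2, Z=2) weight 1/243
  (W=0, X=0, Y=2, Z=3) weight 2/729
  (W=0, X=1, Y=1, Z=0) weight 4/729
  (W=0, X=1, Y=3, Z=0) weight 2/243
  … 86 more
Group by Y:
  weight(Y=0) = 94/729
  weight(Y=1) = 61/729
  weight(Y=2) = 58/729
  weight(Y=3) = 154/729
Total weight = 94/729 + 61/729 + 58/729 + 154/729 = 367/729
P(Y=0 | obs) = 94/729 / 367/729 = 94/367
P(Y=1 | obs) = 61/729 / 367/729 = 61/367
P(Y=2 | obs) = 58/729 / 367/729 = 58/367
P(Y=3 | obs) = 154/729 / 367/729 = 154/367

P(Y = 0 | obs) = 94/367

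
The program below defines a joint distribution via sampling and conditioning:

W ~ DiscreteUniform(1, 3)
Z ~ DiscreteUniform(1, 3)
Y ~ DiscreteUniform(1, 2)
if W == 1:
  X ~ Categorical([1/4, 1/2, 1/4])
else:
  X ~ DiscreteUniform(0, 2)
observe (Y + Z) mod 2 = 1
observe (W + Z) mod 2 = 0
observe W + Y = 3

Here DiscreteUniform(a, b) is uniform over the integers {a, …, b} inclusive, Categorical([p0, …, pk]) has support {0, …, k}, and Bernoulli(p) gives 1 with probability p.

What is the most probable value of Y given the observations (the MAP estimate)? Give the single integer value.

Enumerate traces; 9 have nonzero weight after conditioning:
  (W=1, Z=1, Y=2, X=0) weight 1/72
  (W=1, Z=1, Y=2, X=1) weight 1/36
  (W=1, Z=1, Y=2, X=2) weight 1/72
  (W=1, Z=3, Y=2, X=0) weight 1/72
  (W=1, Z=3, Y=2, X=1) weight 1/36
  (W=1, Z=3, Y=2, X=2) weight 1/72
  (W=2, Z=2, Y=1, X=0) weight 1/54
  (W=2, Z=2, Y=1, X=1) weight 1/54
  … 1 more
Group by Y:
  weight(Y=1) = 1/18
  weight(Y=2) = 1/9
Total weight = 1/18 + 1/9 = 1/6
P(Y=1 | obs) = 1/18 / 1/6 = 1/3
P(Y=2 | obs) = 1/9 / 1/6 = 2/3
argmax = 2

argmax_v P(Y = v | obs) = 2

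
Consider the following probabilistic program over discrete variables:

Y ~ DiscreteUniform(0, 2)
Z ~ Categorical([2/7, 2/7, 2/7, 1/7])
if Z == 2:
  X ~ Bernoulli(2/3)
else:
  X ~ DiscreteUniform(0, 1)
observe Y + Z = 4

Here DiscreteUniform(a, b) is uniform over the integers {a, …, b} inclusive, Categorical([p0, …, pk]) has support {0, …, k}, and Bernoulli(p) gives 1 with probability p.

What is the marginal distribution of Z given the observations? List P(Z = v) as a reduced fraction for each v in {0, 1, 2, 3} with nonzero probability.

Enumerate traces; 4 have nonzero weight after conditioning:
  (Y=1, Z=3, X=0) weight 1/42
  (Y=1, Z=3, X=1) weight 1/42
  (Y=2, Z=2, X=0) weight 2/63
  (Y=2, Z=2, X=1) weight 4/63
Group by Z:
  weight(Z=2) = 2/21
  weight(Z=3) = 1/21
Total weight = 2/21 + 1/21 = 1/7
P(Z=2 | obs) = 2/21 / 1/7 = 2/3
P(Z=3 | obs) = 1/21 / 1/7 = 1/3

P(Z=2) = 2/3, P(Z=3) = 1/3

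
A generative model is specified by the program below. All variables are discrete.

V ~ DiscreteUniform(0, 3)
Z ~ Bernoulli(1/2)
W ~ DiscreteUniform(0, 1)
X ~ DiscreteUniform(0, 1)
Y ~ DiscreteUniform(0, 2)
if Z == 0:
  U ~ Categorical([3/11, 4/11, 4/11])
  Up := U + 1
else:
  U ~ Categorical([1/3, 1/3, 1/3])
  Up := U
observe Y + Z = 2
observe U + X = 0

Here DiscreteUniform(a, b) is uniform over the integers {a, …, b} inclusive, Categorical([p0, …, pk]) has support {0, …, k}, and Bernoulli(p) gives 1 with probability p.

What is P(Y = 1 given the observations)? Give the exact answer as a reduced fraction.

P(Y = 1 | obs) = 11/20

Enumerate traces; 16 have nonzero weight after conditioning:
  (V=0, Z=0, W=0, X=0, Y=2, U=0) weight 1/352
  (V=0, Z=0, W=1, X=0, Y=2, U=0) weight 1/352
  (V=0, Z=1, W=0, X=0, Y=1, U=0) weight 1/288
  (V=0, Z=1, W=1, X=0, Y=1, U=0) weight 1/288
  (V=1, Z=0, W=0, X=0, Y=2, U=0) weight 1/352
  (V=1, Z=0, W=1, X=0, Y=2, U=0) weight 1/352
  (V=1, Z=1, W=0, X=0, Y=1, U=0) weight 1/288
  (V=1, Z=1, W=1, X=0, Y=1, U=0) weight 1/288
  … 8 more
Group by Y:
  weight(Y=1) = 1/36
  weight(Y=2) = 1/44
Total weight = 1/36 + 1/44 = 5/99
P(Y=1 | obs) = 1/36 / 5/99 = 11/20
P(Y=2 | obs) = 1/44 / 5/99 = 9/20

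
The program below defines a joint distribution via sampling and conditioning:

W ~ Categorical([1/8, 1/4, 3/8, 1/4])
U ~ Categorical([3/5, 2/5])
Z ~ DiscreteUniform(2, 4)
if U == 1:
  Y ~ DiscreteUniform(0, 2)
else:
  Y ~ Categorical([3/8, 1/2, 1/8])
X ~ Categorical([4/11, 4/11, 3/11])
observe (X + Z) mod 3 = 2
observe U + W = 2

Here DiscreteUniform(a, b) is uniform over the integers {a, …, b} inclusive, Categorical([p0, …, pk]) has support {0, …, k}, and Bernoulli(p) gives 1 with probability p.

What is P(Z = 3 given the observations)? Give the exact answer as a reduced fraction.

Enumerate traces; 18 have nonzero weight after conditioning:
  (W=1, U=1, Z=2, Y=0, X=0) weight 2/495
  (W=1, U=1, Z=2, Y=1, X=0) weight 2/495
  (W=1, U=1, Z=2, Y=2, X=0) weight 2/495
  (W=1, U=1, Z=3, Y=0, X=2) weight 1/330
  (W=1, U=1, Z=3, Y=1, X=2) weight 1/330
  (W=1, U=1, Z=3, Y=2, X=2) weight 1/330
  (W=1, U=1, Z=4, Y=0, X=1) weight 2/495
  (W=1, U=1, Z=4, Y=1, X=1) weight 2/495
  … 10 more
Group by Z:
  weight(Z=2) = 13/330
  weight(Z=3) = 13/440
  weight(Z=4) = 13/330
Total weight = 13/330 + 13/440 + 13/330 = 13/120
P(Z=2 | obs) = 13/330 / 13/120 = 4/11
P(Z=3 | obs) = 13/440 / 13/120 = 3/11
P(Z=4 | obs) = 13/330 / 13/120 = 4/11

P(Z = 3 | obs) = 3/11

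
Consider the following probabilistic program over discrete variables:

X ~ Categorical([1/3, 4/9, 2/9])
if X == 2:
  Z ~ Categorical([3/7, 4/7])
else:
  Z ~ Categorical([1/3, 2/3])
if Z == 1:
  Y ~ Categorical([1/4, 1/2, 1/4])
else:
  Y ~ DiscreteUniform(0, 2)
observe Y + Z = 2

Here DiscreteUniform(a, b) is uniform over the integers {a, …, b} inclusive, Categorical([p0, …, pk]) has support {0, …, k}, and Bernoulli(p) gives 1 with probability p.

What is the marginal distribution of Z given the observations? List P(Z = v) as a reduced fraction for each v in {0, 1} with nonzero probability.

P(Z=0) = 67/250, P(Z=1) = 183/250

Enumerate traces; 6 have nonzero weight after conditioning:
  (X=0, Z=0, Y=2) weight 1/27
  (X=0, Z=1, Y=1) weight 1/9
  (X=1, Z=0, Y=2) weight 4/81
  (X=1, Z=1, Y=1) weight 4/27
  (X=2, Z=0, Y=2) weight 2/63
  (X=2, Z=1, Y=1) weight 4/63
Group by Z:
  weight(Z=0) = 67/567
  weight(Z=1) = 61/189
Total weight = 67/567 + 61/189 = 250/567
P(Z=0 | obs) = 67/567 / 250/567 = 67/250
P(Z=1 | obs) = 61/189 / 250/567 = 183/250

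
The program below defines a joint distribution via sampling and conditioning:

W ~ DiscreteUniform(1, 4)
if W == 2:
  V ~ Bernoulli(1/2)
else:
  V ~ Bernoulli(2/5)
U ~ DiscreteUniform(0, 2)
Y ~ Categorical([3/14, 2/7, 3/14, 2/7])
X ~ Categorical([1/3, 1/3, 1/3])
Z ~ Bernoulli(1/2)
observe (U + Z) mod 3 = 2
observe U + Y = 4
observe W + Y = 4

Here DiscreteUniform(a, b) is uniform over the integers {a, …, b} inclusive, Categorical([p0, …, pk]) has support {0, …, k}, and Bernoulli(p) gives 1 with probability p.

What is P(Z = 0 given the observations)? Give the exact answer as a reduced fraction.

Enumerate traces; 12 have nonzero weight after conditioning:
  (W=1, V=0, U=1, Y=3, X=0, Z=1) weight 1/420
  (W=1, V=0, U=1, Y=3, X=1, Z=1) weight 1/420
  (W=1, V=0, U=1, Y=3, X=2, Z=1) weight 1/420
  (W=1, V=1, U=1, Y=3, X=0, Z=1) weight 1/630
  (W=1, V=1, U=1, Y=3, X=1, Z=1) weight 1/630
  (W=1, V=1, U=1, Y=3, X=2, Z=1) weight 1/630
  (W=2, V=0, U=2, Y=2, X=0, Z=0) weight 1/672
  (W=2, V=0, U=2, Y=2, X=1, Z=0) weight 1/672
  … 4 more
Group by Z:
  weight(Z=0) = 1/112
  weight(Z=1) = 1/84
Total weight = 1/112 + 1/84 = 1/48
P(Z=0 | obs) = 1/112 / 1/48 = 3/7
P(Z=1 | obs) = 1/84 / 1/48 = 4/7

P(Z = 0 | obs) = 3/7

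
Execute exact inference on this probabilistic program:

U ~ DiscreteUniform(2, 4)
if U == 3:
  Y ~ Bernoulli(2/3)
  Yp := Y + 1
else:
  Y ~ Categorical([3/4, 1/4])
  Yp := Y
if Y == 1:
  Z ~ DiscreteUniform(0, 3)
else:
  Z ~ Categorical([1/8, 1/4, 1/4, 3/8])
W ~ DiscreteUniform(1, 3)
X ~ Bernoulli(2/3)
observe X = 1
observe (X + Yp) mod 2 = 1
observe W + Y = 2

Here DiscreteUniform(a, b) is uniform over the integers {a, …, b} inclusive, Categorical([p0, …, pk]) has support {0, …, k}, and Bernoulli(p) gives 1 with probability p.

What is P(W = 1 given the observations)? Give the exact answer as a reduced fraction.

P(W = 1 | obs) = 4/13

Enumerate traces; 12 have nonzero weight after conditioning:
  (U=2, Y=0, Z=0, W=2, X=1) weight 1/144
  (U=2, Y=0, Z=1, W=2, X=1) weight 1/72
  (U=2, Y=0, Z=2, W=2, X=1) weight 1/72
  (U=2, Y=0, Z=3, W=2, X=1) weight 1/48
  (U=3, Y=1, Z=0, W=1, X=1) weight 1/81
  (U=3, Y=1, Z=1, W=1, X=1) weight 1/81
  (U=3, Y=1, Z=2, W=1, X=1) weight 1/81
  (U=3, Y=1, Z=3, W=1, X=1) weight 1/81
  … 4 more
Group by W:
  weight(W=1) = 4/81
  weight(W=2) = 1/9
Total weight = 4/81 + 1/9 = 13/81
P(W=1 | obs) = 4/81 / 13/81 = 4/13
P(W=2 | obs) = 1/9 / 13/81 = 9/13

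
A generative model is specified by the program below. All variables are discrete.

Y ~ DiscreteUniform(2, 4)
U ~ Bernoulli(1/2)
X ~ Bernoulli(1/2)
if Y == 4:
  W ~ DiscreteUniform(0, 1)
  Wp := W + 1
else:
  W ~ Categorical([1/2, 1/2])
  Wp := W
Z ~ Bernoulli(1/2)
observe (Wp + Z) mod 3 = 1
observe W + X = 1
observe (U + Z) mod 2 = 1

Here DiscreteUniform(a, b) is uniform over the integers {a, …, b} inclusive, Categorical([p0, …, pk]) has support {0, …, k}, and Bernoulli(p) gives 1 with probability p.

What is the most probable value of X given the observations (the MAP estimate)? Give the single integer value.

Enumerate traces; 5 have nonzero weight after conditioning:
  (Y=2, U=0, X=1, W=0, Z=1) weight 1/48
  (Y=2, U=1, X=0, W=1, Z=0) weight 1/48
  (Y=3, U=0, X=1, W=0, Z=1) weight 1/48
  (Y=3, U=1, X=0, W=1, Z=0) weight 1/48
  (Y=4, U=1, X=1, W=0, Z=0) weight 1/48
Group by X:
  weight(X=0) = 1/24
  weight(X=1) = 1/16
Total weight = 1/24 + 1/16 = 5/48
P(X=0 | obs) = 1/24 / 5/48 = 2/5
P(X=1 | obs) = 1/16 / 5/48 = 3/5
argmax = 1

argmax_v P(X = v | obs) = 1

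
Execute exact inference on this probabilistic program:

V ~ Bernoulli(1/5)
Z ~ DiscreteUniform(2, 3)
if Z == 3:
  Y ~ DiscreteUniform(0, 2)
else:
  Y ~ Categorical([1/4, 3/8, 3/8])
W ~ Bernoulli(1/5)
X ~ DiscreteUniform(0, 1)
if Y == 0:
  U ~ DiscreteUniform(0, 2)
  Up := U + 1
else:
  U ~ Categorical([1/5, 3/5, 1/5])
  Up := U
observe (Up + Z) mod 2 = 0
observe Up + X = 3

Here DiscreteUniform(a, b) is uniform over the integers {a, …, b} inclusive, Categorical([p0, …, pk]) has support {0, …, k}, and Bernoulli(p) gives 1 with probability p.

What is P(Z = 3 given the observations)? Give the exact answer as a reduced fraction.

P(Z = 3 | obs) = 10/31

Enumerate traces; 16 have nonzero weight after conditioning:
  (V=0, Z=2, Y=0, W=0, X=1, U=1) weight 1/75
  (V=0, Z=2, Y=0, W=1, X=1, U=1) weight 1/300
  (V=0, Z=2, Y=1, W=0, X=1, U=2) weight 3/250
  (V=0, Z=2, Y=1, W=1, X=1, U=2) weight 3/1000
  (V=0, Z=2, Y=2, W=0, X=1, U=2) weight 3/250
  (V=0, Z=2, Y=2, W=1, X=1, U=2) weight 3/1000
  (V=0, Z=3, Y=0, W=0, X=0, U=2) weight 4/225
  (V=0, Z=3, Y=0, W=1, X=0, U=2) weight 1/225
  … 8 more
Group by Z:
  weight(Z=2) = 7/120
  weight(Z=3) = 1/36
Total weight = 7/120 + 1/36 = 31/360
P(Z=2 | obs) = 7/120 / 31/360 = 21/31
P(Z=3 | obs) = 1/36 / 31/360 = 10/31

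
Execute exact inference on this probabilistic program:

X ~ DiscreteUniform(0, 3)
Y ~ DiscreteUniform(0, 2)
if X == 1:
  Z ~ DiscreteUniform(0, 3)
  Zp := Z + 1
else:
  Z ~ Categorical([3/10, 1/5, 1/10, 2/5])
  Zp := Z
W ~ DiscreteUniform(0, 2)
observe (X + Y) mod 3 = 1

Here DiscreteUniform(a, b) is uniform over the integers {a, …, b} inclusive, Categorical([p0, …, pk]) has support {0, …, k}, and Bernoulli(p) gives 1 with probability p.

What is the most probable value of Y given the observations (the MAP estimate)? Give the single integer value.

argmax_v P(Y = v | obs) = 1

Enumerate traces; 48 have nonzero weight after conditioning:
  (X=0, Y=1, Z=0, W=0) weight 1/120
  (X=0, Y=1, Z=0, W=1) weight 1/120
  (X=0, Y=1, Z=0, W=2) weight 1/120
  (X=0, Y=1, Z=1, W=0) weight 1/180
  (X=0, Y=1, Z=1, W=1) weight 1/180
  (X=0, Y=1, Z=1, W=2) weight 1/180
  (X=0, Y=1, Z=2, W=0) weight 1/360
  (X=0, Y=1, Z=2, W=1) weight 1/360
  (X=1, Y=0, Z=0, W=0) weight 1/144
  (X=2, Y=2, Z=0, W=0) weight 1/120
  … 38 more
Group by Y:
  weight(Y=0) = 1/12
  weight(Y=1) = 1/6
  weight(Y=2) = 1/12
Total weight = 1/12 + 1/6 + 1/12 = 1/3
P(Y=0 | obs) = 1/12 / 1/3 = 1/4
P(Y=1 | obs) = 1/6 / 1/3 = 1/2
P(Y=2 | obs) = 1/12 / 1/3 = 1/4
argmax = 1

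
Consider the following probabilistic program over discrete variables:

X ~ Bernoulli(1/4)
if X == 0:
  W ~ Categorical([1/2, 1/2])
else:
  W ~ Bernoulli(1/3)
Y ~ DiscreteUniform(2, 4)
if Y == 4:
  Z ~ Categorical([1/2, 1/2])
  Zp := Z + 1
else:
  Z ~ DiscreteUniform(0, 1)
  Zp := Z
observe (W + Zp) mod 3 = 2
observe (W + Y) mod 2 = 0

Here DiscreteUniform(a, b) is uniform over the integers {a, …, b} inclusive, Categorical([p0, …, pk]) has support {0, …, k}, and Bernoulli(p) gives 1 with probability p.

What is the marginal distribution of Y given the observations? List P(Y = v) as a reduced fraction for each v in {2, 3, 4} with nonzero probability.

Enumerate traces; 4 have nonzero weight after conditioning:
  (X=0, W=0, Y=4, Z=1) weight 1/16
  (X=0, W=1, Y=3, Z=1) weight 1/16
  (X=1, W=0, Y=4, Z=1) weight 1/36
  (X=1, W=1, Y=3, Z=1) weight 1/72
Group by Y:
  weight(Y=3) = 11/144
  weight(Y=4) = 13/144
Total weight = 11/144 + 13/144 = 1/6
P(Y=3 | obs) = 11/144 / 1/6 = 11/24
P(Y=4 | obs) = 13/144 / 1/6 = 13/24

P(Y=3) = 11/24, P(Y=4) = 13/24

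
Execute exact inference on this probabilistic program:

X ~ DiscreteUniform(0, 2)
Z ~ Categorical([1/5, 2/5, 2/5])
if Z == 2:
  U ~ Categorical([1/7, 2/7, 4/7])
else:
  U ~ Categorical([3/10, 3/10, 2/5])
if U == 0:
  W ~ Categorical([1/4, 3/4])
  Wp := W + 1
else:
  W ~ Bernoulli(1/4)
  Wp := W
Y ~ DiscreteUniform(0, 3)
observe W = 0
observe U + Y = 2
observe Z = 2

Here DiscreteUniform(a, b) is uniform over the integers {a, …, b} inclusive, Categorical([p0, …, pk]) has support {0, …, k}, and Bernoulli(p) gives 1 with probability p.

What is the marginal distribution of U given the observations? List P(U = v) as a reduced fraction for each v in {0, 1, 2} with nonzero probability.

Enumerate traces; 9 have nonzero weight after conditioning:
  (X=0, Z=2, U=0, W=0, Y=2) weight 1/840
  (X=0, Z=2, U=1, W=0, Y=1) weight 1/140
  (X=0, Z=2, U=2, W=0, Y=0) weight 1/70
  (X=1, Z=2, U=0, W=0, Y=2) weight 1/840
  (X=1, Z=2, U=1, W=0, Y=1) weight 1/140
  (X=1, Z=2, U=2, W=0, Y=0) weight 1/70
  (X=2, Z=2, U=0, W=0, Y=2) weight 1/840
  (X=2, Z=2, U=1, W=0, Y=1) weight 1/140
  … 1 more
Group by U:
  weight(U=0) = 1/280
  weight(U=1) = 3/140
  weight(U=2) = 3/70
Total weight = 1/280 + 3/140 + 3/70 = 19/280
P(U=0 | obs) = 1/280 / 19/280 = 1/19
P(U=1 | obs) = 3/140 / 19/280 = 6/19
P(U=2 | obs) = 3/70 / 19/280 = 12/19

P(U=0) = 1/19, P(U=1) = 6/19, P(U=2) = 12/19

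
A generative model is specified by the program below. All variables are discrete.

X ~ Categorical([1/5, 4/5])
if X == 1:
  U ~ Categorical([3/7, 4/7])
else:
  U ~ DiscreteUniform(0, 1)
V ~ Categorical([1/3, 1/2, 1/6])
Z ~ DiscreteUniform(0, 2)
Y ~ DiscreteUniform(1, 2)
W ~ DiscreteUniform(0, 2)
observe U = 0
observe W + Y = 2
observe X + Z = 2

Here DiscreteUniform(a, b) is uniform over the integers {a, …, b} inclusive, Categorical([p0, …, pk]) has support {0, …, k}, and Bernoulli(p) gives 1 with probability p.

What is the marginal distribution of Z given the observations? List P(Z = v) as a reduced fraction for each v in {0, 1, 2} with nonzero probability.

Enumerate traces; 12 have nonzero weight after conditioning:
  (X=0, U=0, V=0, Z=2, Y=1, W=1) weight 1/540
  (X=0, U=0, V=0, Z=2, Y=2, W=0) weight 1/540
  (X=0, U=0, V=1, Z=2, Y=1, W=1) weight 1/360
  (X=0, U=0, V=1, Z=2, Y=2, W=0) weight 1/360
  (X=0, U=0, V=2, Z=2, Y=1, W=1) weight 1/1080
  (X=0, U=0, V=2, Z=2, Y=2, W=0) weight 1/1080
  (X=1, U=0, V=0, Z=1, Y=1, W=1) weight 2/315
  (X=1, U=0, V=0, Z=1, Y=2, W=0) weight 2/315
  … 4 more
Group by Z:
  weight(Z=1) = 4/105
  weight(Z=2) = 1/90
Total weight = 4/105 + 1/90 = 31/630
P(Z=1 | obs) = 4/105 / 31/630 = 24/31
P(Z=2 | obs) = 1/90 / 31/630 = 7/31

P(Z=1) = 24/31, P(Z=2) = 7/31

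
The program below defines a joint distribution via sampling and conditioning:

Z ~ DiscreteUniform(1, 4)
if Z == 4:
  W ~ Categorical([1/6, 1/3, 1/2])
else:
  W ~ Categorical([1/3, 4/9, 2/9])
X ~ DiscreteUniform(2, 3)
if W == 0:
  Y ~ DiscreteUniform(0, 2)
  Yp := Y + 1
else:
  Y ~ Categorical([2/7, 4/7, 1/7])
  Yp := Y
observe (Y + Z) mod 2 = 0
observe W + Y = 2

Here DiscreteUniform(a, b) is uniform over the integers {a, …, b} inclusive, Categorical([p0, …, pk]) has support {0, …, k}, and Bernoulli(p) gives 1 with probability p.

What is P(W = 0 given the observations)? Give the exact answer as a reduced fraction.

P(W = 0 | obs) = 7/37

Enumerate traces; 12 have nonzero weight after conditioning:
  (Z=1, W=1, X=2, Y=1) weight 2/63
  (Z=1, W=1, X=3, Y=1) weight 2/63
  (Z=2, W=0, X=2, Y=2) weight 1/72
  (Z=2, W=0, X=3, Y=2) weight 1/72
  (Z=2, W=2, X=2, Y=0) weight 1/126
  (Z=2, W=2, X=3, Y=0) weight 1/126
  (Z=3, W=1, X=2, Y=1) weight 2/63
  (Z=3, W=1, X=3, Y=1) weight 2/63
  … 4 more
Group by W:
  weight(W=0) = 1/24
  weight(W=1) = 8/63
  weight(W=2) = 13/252
Total weight = 1/24 + 8/63 + 13/252 = 37/168
P(W=0 | obs) = 1/24 / 37/168 = 7/37
P(W=1 | obs) = 8/63 / 37/168 = 64/111
P(W=2 | obs) = 13/252 / 37/168 = 26/111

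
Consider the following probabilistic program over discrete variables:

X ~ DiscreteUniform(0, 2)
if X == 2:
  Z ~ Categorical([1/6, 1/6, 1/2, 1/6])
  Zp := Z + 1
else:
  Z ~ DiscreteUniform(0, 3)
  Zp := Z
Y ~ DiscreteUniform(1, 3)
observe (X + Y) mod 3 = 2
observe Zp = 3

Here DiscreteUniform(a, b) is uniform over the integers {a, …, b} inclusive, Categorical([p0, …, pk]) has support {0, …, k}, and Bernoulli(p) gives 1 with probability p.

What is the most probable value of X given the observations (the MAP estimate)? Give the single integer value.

Enumerate traces; 3 have nonzero weight after conditioning:
  (X=0, Z=3, Y=2) weight 1/36
  (X=1, Z=3, Y=1) weight 1/36
  (X=2, Z=2, Y=3) weight 1/18
Group by X:
  weight(X=0) = 1/36
  weight(X=1) = 1/36
  weight(X=2) = 1/18
Total weight = 1/36 + 1/36 + 1/18 = 1/9
P(X=0 | obs) = 1/36 / 1/9 = 1/4
P(X=1 | obs) = 1/36 / 1/9 = 1/4
P(X=2 | obs) = 1/18 / 1/9 = 1/2
argmax = 2

argmax_v P(X = v | obs) = 2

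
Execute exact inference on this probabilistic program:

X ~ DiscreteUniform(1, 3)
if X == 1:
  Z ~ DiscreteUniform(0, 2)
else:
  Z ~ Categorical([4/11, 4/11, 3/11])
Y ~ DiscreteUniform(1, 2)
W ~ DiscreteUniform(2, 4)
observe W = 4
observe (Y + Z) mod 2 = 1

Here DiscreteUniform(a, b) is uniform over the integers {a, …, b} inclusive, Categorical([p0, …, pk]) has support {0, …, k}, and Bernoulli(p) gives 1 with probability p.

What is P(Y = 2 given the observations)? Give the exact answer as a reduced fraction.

P(Y = 2 | obs) = 35/99

Enumerate traces; 9 have nonzero weight after conditioning:
  (X=1, Z=0, Y=1, W=4) weight 1/54
  (X=1, Z=1, Y=2, W=4) weight 1/54
  (X=1, Z=2, Y=1, W=4) weight 1/54
  (X=2, Z=0, Y=1, W=4) weight 2/99
  (X=2, Z=1, Y=2, W=4) weight 2/99
  (X=2, Z=2, Y=1, W=4) weight 1/66
  (X=3, Z=0, Y=1, W=4) weight 2/99
  (X=3, Z=1, Y=2, W=4) weight 2/99
  … 1 more
Group by Y:
  weight(Y=1) = 32/297
  weight(Y=2) = 35/594
Total weight = 32/297 + 35/594 = 1/6
P(Y=1 | obs) = 32/297 / 1/6 = 64/99
P(Y=2 | obs) = 35/594 / 1/6 = 35/99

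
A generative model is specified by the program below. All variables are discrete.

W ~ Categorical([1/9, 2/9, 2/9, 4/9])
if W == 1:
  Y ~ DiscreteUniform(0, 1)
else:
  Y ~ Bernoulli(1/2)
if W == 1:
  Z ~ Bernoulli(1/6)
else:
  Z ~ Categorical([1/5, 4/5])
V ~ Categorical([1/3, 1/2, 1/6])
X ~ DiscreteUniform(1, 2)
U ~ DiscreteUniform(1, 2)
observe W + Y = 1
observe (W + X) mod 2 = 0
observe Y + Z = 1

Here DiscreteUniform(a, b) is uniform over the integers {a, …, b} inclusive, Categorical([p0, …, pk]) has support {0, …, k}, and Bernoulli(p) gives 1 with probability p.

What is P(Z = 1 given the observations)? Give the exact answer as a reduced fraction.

Enumerate traces; 12 have nonzero weight after conditioning:
  (W=0, Y=1, Z=0, V=0, X=2, U=1) weight 1/1080
  (W=0, Y=1, Z=0, V=0, X=2, U=2) weight 1/1080
  (W=0, Y=1, Z=0, V=1, X=2, U=1) weight 1/720
  (W=0, Y=1, Z=0, V=1, X=2, U=2) weight 1/720
  (W=0, Y=1, Z=0, V=2, X=2, U=1) weight 1/2160
  (W=0, Y=1, Z=0, V=2, X=2, U=2) weight 1/2160
  (W=1, Y=0, Z=1, V=0, X=1, U=1) weight 1/648
  (W=1, Y=0, Z=1, V=0, X=1, U=2) weight 1/648
  … 4 more
Group by Z:
  weight(Z=0) = 1/180
  weight(Z=1) = 1/108
Total weight = 1/180 + 1/108 = 2/135
P(Z=0 | obs) = 1/180 / 2/135 = 3/8
P(Z=1 | obs) = 1/108 / 2/135 = 5/8

P(Z = 1 | obs) = 5/8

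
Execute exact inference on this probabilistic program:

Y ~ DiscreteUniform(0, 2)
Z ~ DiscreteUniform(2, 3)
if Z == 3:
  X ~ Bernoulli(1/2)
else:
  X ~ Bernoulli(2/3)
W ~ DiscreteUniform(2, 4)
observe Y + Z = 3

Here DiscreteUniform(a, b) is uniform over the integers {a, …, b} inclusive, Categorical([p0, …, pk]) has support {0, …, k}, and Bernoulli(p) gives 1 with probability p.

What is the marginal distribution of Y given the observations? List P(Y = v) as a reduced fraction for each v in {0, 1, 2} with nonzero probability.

P(Y=0) = 1/2, P(Y=1) = 1/2

Enumerate traces; 12 have nonzero weight after conditioning:
  (Y=0, Z=3, X=0, W=2) weight 1/36
  (Y=0, Z=3, X=0, W=3) weight 1/36
  (Y=0, Z=3, X=0, W=4) weight 1/36
  (Y=0, Z=3, X=1, W=2) weight 1/36
  (Y=0, Z=3, X=1, W=3) weight 1/36
  (Y=0, Z=3, X=1, W=4) weight 1/36
  (Y=1, Z=2, X=0, W=2) weight 1/54
  (Y=1, Z=2, X=0, W=3) weight 1/54
  … 4 more
Group by Y:
  weight(Y=0) = 1/6
  weight(Y=1) = 1/6
Total weight = 1/6 + 1/6 = 1/3
P(Y=0 | obs) = 1/6 / 1/3 = 1/2
P(Y=1 | obs) = 1/6 / 1/3 = 1/2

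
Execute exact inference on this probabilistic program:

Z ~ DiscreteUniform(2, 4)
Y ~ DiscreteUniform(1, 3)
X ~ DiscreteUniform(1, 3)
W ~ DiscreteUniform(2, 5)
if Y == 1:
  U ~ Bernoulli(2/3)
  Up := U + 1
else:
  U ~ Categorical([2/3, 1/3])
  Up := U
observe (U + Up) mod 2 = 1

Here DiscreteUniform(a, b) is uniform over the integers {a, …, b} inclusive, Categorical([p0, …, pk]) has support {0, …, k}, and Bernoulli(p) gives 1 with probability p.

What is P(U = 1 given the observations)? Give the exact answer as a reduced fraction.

P(U = 1 | obs) = 2/3

Enumerate traces; 72 have nonzero weight after conditioning:
  (Z=2, Y=1, X=1, W=2, U=0) weight 1/324
  (Z=2, Y=1, X=1, W=2, U=1) weight 1/162
  (Z=2, Y=1, X=1, W=3, U=0) weight 1/324
  (Z=2, Y=1, X=1, W=3, U=1) weight 1/162
  (Z=2, Y=1, X=1, W=4, U=0) weight 1/324
  (Z=2, Y=1, X=1, W=4, U=1) weight 1/162
  (Z=2, Y=1, X=1, W=5, U=0) weight 1/324
  (Z=2, Y=1, X=1, W=5, U=1) weight 1/162
  … 64 more
Group by U:
  weight(U=0) = 1/9
  weight(U=1) = 2/9
Total weight = 1/9 + 2/9 = 1/3
P(U=0 | obs) = 1/9 / 1/3 = 1/3
P(U=1 | obs) = 2/9 / 1/3 = 2/3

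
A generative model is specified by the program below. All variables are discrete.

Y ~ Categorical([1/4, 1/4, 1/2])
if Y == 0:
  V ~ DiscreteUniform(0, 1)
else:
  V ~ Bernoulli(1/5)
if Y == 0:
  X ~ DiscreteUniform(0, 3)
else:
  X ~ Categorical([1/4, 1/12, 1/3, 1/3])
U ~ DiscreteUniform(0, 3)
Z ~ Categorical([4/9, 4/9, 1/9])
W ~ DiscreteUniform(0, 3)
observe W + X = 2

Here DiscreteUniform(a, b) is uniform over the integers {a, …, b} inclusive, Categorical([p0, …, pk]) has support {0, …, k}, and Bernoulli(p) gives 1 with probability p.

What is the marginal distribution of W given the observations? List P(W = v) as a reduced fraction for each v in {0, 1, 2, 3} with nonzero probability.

Enumerate traces; 216 have nonzero weight after conditioning:
  (Y=0, V=0, X=0, U=0, Z=0, W=2) weight 1/1152
  (Y=0, V=0, X=0, U=0, Z=1, W=2) weight 1/1152
  (Y=0, V=0, X=0, U=0, Z=2, W=2) weight 1/4608
  (Y=0, V=0, X=0, U=1, Z=0, W=2) weight 1/1152
  (Y=0, V=0, X=0, U=1, Z=1, W=2) weight 1/1152
  (Y=0, V=0, X=0, U=1, Z=2, W=2) weight 1/4608
  (Y=0, V=0, X=0, U=2, Z=0, W=2) weight 1/1152
  (Y=0, V=0, X=0, U=2, Z=1, W=2) weight 1/1152
  (Y=0, V=0, X=1, U=0, Z=0, W=1) weight 1/1152
  (Y=0, V=0, X=2, U=0, Z=0, W=0) weight 1/1152
  … 206 more
Group by W:
  weight(W=0) = 5/64
  weight(W=1) = 1/32
  weight(W=2) = 1/16
Total weight = 5/64 + 1/32 + 1/16 = 11/64
P(W=0 | obs) = 5/64 / 11/64 = 5/11
P(W=1 | obs) = 1/32 / 11/64 = 2/11
P(W=2 | obs) = 1/16 / 11/64 = 4/11

P(W=0) = 5/11, P(W=1) = 2/11, P(W=2) = 4/11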